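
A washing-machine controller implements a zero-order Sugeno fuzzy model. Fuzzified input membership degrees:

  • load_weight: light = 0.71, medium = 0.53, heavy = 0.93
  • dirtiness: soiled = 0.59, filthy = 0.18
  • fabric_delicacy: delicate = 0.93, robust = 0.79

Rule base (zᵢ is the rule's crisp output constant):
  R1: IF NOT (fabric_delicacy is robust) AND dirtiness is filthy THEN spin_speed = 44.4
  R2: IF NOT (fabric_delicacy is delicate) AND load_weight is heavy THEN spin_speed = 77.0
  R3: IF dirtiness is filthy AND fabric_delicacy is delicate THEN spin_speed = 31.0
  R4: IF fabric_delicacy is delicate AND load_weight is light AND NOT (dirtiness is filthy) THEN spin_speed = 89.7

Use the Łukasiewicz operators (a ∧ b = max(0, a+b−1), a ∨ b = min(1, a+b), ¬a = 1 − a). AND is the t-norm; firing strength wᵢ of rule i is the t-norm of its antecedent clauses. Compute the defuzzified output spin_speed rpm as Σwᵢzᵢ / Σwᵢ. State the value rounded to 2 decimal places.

R1 (z=44.4): ¬robust=1−0.79=0.21, filthy=0.18; AND[max(0, a+b−1)] → w = 0.00
R2 (z=77.0): ¬delicate=1−0.93=0.07, heavy=0.93; AND[max(0, a+b−1)] → w = 0.00
R3 (z=31.0): filthy=0.18, delicate=0.93; AND[max(0, a+b−1)] → w = 0.11
R4 (z=89.7): delicate=0.93, light=0.71, ¬filthy=1−0.18=0.82; AND[max(0, a+b−1)] → w = 0.46
Weighted average = (0.00·44.4 + 0.00·77.0 + 0.11·31.0 + 0.46·89.7) / (0.00 + 0.00 + 0.11 + 0.46)
  = 44.6720 / 0.5700 = 78.37

78.37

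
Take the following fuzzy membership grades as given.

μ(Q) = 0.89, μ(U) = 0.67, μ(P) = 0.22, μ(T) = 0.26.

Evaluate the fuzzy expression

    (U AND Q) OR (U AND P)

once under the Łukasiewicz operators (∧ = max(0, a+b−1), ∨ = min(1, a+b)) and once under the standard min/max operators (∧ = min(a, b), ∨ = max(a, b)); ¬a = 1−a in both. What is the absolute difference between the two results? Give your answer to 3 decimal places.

Under Łukasiewicz:
  U AND Q = max(0, a+b−1) on (0.67, 0.89) = 0.56
  U AND P = max(0, a+b−1) on (0.67, 0.22) = 0.00
  (U AND Q) OR (U AND P) = min(1, a+b) on (0.56, 0.00) = 0.56
  → value = 0.5600
Under standard min/max:
  U AND Q = min(a, b) on (0.67, 0.89) = 0.67
  U AND P = min(a, b) on (0.67, 0.22) = 0.22
  (U AND Q) OR (U AND P) = max(a, b) on (0.67, 0.22) = 0.67
  → value = 0.6700
|0.5600 − 0.6700| = 0.110

0.110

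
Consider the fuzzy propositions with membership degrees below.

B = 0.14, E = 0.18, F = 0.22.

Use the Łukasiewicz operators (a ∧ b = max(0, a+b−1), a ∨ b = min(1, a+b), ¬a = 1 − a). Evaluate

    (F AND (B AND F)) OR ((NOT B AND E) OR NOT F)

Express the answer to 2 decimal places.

B AND F = max(0, a+b−1) on (0.14, 0.22) = 0.00
F AND (B AND F) = max(0, a+b−1) on (0.22, 0.00) = 0.00
NOT B = 1 − 0.14 = 0.86
NOT B AND E = max(0, a+b−1) on (0.86, 0.18) = 0.04
NOT F = 1 − 0.22 = 0.78
(NOT B AND E) OR NOT F = min(1, a+b) on (0.04, 0.78) = 0.82
(F AND (B AND F)) OR ((NOT B AND E) OR NOT F) = min(1, a+b) on (0.00, 0.82) = 0.82

0.82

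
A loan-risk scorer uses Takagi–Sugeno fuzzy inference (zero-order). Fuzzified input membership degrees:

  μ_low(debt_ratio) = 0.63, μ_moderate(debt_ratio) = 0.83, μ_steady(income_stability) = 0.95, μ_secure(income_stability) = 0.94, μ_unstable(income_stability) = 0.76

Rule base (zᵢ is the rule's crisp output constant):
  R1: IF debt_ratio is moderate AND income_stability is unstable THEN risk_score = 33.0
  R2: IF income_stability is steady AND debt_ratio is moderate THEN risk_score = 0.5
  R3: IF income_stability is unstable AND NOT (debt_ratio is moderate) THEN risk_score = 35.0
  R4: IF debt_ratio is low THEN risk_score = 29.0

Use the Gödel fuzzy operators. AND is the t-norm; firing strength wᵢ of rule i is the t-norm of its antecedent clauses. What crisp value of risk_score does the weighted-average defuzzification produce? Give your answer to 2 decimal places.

20.80

R1 (z=33.0): moderate=0.83, unstable=0.76; AND[min(a, b)] → w = 0.76
R2 (z=0.5): steady=0.95, moderate=0.83; AND[min(a, b)] → w = 0.83
R3 (z=35.0): unstable=0.76, ¬moderate=1−0.83=0.17; AND[min(a, b)] → w = 0.17
R4 (z=29.0): low=0.63 → w = 0.63
Weighted average = (0.76·33.0 + 0.83·0.5 + 0.17·35.0 + 0.63·29.0) / (0.76 + 0.83 + 0.17 + 0.63)
  = 49.7150 / 2.3900 = 20.80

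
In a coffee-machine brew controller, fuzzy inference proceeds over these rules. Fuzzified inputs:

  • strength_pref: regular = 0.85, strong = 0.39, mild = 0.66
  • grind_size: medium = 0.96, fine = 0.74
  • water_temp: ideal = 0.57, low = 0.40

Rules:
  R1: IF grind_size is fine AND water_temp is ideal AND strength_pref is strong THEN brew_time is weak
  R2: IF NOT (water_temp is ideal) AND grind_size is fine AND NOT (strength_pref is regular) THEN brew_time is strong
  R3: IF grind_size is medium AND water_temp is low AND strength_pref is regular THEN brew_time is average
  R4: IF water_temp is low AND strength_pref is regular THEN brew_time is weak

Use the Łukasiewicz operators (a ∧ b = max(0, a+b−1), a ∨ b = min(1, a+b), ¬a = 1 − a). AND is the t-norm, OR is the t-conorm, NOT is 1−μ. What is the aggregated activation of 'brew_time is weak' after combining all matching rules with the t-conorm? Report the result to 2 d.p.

R1: fine=0.74, ideal=0.57, strong=0.39; AND[max(0, a+b−1)] → w = 0.00
R2: ¬ideal=1−0.57=0.43, fine=0.74, ¬regular=1−0.85=0.15; AND[max(0, a+b−1)] → w = 0.00
R3: medium=0.96, low=0.40, regular=0.85; AND[max(0, a+b−1)] → w = 0.21
R4: low=0.40, regular=0.85; AND[max(0, a+b−1)] → w = 0.25
Rules with consequent 'weak': {R1, R4} → strengths 0.00, 0.25
Aggregate via t-conorm [min(1, a+b)]: 0.25

0.25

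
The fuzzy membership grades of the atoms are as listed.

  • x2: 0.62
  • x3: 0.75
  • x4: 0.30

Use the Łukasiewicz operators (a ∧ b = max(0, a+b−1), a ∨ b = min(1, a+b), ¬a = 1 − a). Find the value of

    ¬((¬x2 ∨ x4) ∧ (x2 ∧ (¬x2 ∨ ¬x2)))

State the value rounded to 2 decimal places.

¬x2 = 1 − 0.62 = 0.38
¬x2 ∨ x4 = min(1, a+b) on (0.38, 0.30) = 0.68
¬x2 = 1 − 0.62 = 0.38
¬x2 = 1 − 0.62 = 0.38
¬x2 ∨ ¬x2 = min(1, a+b) on (0.38, 0.38) = 0.76
x2 ∧ (¬x2 ∨ ¬x2) = max(0, a+b−1) on (0.62, 0.76) = 0.38
(¬x2 ∨ x4) ∧ (x2 ∧ (¬x2 ∨ ¬x2)) = max(0, a+b−1) on (0.68, 0.38) = 0.06
¬((¬x2 ∨ x4) ∧ (x2 ∧ (¬x2 ∨ ¬x2))) = 1 − 0.06 = 0.94

0.94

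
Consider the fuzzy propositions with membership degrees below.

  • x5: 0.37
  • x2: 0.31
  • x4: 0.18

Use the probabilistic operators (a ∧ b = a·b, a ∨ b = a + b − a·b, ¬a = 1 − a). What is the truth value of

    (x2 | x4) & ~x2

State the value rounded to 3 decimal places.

0.300

x2 | x4 = a + b − a·b on (0.3100, 0.1800) = 0.4342
~x2 = 1 − 0.3100 = 0.6900
(x2 | x4) & ~x2 = a·b on (0.4342, 0.6900) = 0.2996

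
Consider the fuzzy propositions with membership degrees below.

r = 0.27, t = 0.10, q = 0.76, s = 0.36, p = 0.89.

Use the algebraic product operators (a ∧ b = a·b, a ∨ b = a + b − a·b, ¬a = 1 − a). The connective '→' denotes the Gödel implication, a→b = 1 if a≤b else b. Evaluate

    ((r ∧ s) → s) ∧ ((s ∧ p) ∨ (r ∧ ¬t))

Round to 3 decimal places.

r ∧ s = a·b on (0.2700, 0.3600) = 0.0972
(r ∧ s) → s  [Gödel: 1 if a≤b else b] with a=0.0972, b=0.3600 → 1.0000
s ∧ p = a·b on (0.3600, 0.8900) = 0.3204
¬t = 1 − 0.1000 = 0.9000
r ∧ ¬t = a·b on (0.2700, 0.9000) = 0.2430
(s ∧ p) ∨ (r ∧ ¬t) = a + b − a·b on (0.3204, 0.2430) = 0.4855
((r ∧ s) → s) ∧ ((s ∧ p) ∨ (r ∧ ¬t)) = a·b on (1.0000, 0.4855) = 0.4855

0.486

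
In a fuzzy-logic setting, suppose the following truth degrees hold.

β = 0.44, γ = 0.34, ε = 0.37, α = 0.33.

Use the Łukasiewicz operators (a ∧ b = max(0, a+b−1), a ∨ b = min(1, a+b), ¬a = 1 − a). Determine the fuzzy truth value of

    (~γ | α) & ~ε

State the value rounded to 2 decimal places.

0.62

~γ = 1 − 0.34 = 0.66
~γ | α = min(1, a+b) on (0.66, 0.33) = 0.99
~ε = 1 − 0.37 = 0.63
(~γ | α) & ~ε = max(0, a+b−1) on (0.99, 0.63) = 0.62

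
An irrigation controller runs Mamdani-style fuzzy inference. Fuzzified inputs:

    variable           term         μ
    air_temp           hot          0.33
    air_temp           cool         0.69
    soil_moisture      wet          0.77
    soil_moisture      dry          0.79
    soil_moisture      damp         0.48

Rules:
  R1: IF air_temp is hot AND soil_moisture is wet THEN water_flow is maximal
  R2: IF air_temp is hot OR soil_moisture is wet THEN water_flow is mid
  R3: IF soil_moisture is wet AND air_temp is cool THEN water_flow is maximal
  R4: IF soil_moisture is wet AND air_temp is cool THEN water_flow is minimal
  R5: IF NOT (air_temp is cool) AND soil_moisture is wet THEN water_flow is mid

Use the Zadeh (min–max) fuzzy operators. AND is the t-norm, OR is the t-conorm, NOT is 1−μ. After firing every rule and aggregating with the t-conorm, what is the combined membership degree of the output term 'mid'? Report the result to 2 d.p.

0.77

R1: hot=0.33, wet=0.77; AND[min(a, b)] → w = 0.33
R2: hot=0.33, wet=0.77; OR[max(a, b)] → w = 0.77
R3: wet=0.77, cool=0.69; AND[min(a, b)] → w = 0.69
R4: wet=0.77, cool=0.69; AND[min(a, b)] → w = 0.69
R5: ¬cool=1−0.69=0.31, wet=0.77; AND[min(a, b)] → w = 0.31
Rules with consequent 'mid': {R2, R5} → strengths 0.77, 0.31
Aggregate via t-conorm [max(a, b)]: 0.77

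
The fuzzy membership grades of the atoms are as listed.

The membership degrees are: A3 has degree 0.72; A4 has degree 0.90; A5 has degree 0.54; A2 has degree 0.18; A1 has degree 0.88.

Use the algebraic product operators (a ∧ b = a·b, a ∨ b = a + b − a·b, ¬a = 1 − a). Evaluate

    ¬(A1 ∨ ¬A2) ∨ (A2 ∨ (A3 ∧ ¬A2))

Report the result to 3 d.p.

¬A2 = 1 − 0.1800 = 0.8200
A1 ∨ ¬A2 = a + b − a·b on (0.8800, 0.8200) = 0.9784
¬(A1 ∨ ¬A2) = 1 − 0.9784 = 0.0216
¬A2 = 1 − 0.1800 = 0.8200
A3 ∧ ¬A2 = a·b on (0.7200, 0.8200) = 0.5904
A2 ∨ (A3 ∧ ¬A2) = a + b − a·b on (0.1800, 0.5904) = 0.6641
¬(A1 ∨ ¬A2) ∨ (A2 ∨ (A3 ∧ ¬A2)) = a + b − a·b on (0.0216, 0.6641) = 0.6714

0.671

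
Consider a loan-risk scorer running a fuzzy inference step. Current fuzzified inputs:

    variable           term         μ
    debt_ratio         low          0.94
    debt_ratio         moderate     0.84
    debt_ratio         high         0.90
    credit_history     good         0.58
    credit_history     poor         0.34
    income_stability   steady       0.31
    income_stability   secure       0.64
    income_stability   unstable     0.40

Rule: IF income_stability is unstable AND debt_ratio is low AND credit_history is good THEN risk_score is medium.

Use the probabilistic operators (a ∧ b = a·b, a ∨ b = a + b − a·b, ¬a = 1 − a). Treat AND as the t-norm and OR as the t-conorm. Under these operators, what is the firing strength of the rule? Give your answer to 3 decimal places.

0.218

firing strength: unstable=0.40, low=0.94, good=0.58; AND[a·b] → w = 0.2181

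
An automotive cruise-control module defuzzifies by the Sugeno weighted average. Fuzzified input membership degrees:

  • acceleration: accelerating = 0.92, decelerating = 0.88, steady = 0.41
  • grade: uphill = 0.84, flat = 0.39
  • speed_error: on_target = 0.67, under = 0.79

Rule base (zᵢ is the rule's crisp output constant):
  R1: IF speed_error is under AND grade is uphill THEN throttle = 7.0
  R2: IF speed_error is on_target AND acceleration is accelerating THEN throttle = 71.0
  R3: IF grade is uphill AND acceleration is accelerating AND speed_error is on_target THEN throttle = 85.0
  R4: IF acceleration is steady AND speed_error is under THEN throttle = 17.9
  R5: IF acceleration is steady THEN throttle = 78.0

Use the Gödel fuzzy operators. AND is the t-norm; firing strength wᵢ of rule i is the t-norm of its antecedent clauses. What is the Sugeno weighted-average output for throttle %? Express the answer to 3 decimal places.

R1 (z=7.0): under=0.79, uphill=0.84; AND[min(a, b)] → w = 0.79
R2 (z=71.0): on_target=0.67, accelerating=0.92; AND[min(a, b)] → w = 0.67
R3 (z=85.0): uphill=0.84, accelerating=0.92, on_target=0.67; AND[min(a, b)] → w = 0.67
R4 (z=17.9): steady=0.41, under=0.79; AND[min(a, b)] → w = 0.41
R5 (z=78.0): steady=0.41 → w = 0.41
Weighted average = (0.79·7.0 + 0.67·71.0 + 0.67·85.0 + 0.41·17.9 + 0.41·78.0) / (0.79 + 0.67 + 0.67 + 0.41 + 0.41)
  = 149.3690 / 2.9500 = 50.634

50.634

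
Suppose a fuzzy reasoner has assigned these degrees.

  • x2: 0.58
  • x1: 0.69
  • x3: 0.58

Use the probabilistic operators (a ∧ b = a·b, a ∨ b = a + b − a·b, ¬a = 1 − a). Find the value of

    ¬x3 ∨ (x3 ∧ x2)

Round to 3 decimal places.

¬x3 = 1 − 0.5800 = 0.4200
x3 ∧ x2 = a·b on (0.5800, 0.5800) = 0.3364
¬x3 ∨ (x3 ∧ x2) = a + b − a·b on (0.4200, 0.3364) = 0.6151

0.615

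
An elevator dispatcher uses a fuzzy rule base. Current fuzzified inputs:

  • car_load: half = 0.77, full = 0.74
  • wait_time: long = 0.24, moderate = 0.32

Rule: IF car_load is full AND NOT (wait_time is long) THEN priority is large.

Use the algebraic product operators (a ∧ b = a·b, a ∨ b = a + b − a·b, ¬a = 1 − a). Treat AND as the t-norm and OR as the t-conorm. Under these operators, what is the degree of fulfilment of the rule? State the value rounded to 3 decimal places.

firing strength: full=0.74, ¬long=1−0.24=0.76; AND[a·b] → w = 0.5624

0.562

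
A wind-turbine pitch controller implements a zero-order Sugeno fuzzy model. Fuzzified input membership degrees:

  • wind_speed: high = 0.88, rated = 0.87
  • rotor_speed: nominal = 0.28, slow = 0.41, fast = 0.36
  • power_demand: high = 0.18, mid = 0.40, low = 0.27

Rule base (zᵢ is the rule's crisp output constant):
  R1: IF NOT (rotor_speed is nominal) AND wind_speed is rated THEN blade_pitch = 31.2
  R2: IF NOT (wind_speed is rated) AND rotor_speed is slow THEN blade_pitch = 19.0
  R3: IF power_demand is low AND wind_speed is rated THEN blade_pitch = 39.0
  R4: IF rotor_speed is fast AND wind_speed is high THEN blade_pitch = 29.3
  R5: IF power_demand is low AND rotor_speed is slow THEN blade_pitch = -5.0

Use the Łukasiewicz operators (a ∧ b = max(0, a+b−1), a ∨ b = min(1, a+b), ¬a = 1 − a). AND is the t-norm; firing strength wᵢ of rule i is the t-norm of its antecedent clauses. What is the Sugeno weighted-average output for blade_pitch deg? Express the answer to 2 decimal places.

R1 (z=31.2): ¬nominal=1−0.28=0.72, rated=0.87; AND[max(0, a+b−1)] → w = 0.59
R2 (z=19.0): ¬rated=1−0.87=0.13, slow=0.41; AND[max(0, a+b−1)] → w = 0.00
R3 (z=39.0): low=0.27, rated=0.87; AND[max(0, a+b−1)] → w = 0.14
R4 (z=29.3): fast=0.36, high=0.88; AND[max(0, a+b−1)] → w = 0.24
R5 (z=-5.0): low=0.27, slow=0.41; AND[max(0, a+b−1)] → w = 0.00
Weighted average = (0.59·31.2 + 0.00·19.0 + 0.14·39.0 + 0.24·29.3 + 0.00·-5.0) / (0.59 + 0.00 + 0.14 + 0.24 + 0.00)
  = 30.9000 / 0.9700 = 31.86

31.86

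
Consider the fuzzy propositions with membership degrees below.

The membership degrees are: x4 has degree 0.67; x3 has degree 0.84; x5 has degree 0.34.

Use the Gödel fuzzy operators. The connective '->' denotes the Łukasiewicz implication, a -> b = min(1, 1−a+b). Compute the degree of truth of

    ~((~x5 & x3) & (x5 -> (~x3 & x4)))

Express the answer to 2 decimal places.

~x5 = 1 − 0.34 = 0.66
~x5 & x3 = min(a, b) on (0.66, 0.84) = 0.66
~x3 = 1 − 0.84 = 0.16
~x3 & x4 = min(a, b) on (0.16, 0.67) = 0.16
x5 -> (~x3 & x4)  [Łukasiewicz: min(1, 1−a+b)] with a=0.34, b=0.16 → 0.82
(~x5 & x3) & (x5 -> (~x3 & x4)) = min(a, b) on (0.66, 0.82) = 0.66
~((~x5 & x3) & (x5 -> (~x3 & x4))) = 1 − 0.66 = 0.34

0.34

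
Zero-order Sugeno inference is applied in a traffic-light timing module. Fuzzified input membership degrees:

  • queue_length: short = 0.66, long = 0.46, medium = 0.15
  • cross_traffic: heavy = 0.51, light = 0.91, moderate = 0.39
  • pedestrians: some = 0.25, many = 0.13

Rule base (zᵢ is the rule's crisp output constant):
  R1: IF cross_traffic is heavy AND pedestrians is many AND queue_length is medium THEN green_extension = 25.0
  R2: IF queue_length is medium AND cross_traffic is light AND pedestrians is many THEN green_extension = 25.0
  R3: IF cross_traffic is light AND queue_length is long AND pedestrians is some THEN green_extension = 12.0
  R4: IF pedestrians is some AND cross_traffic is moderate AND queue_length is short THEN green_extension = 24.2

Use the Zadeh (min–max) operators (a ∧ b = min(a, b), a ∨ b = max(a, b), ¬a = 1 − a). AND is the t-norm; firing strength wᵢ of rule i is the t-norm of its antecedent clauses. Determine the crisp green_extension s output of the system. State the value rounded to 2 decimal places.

20.46

R1 (z=25.0): heavy=0.51, many=0.13, medium=0.15; AND[min(a, b)] → w = 0.13
R2 (z=25.0): medium=0.15, light=0.91, many=0.13; AND[min(a, b)] → w = 0.13
R3 (z=12.0): light=0.91, long=0.46, some=0.25; AND[min(a, b)] → w = 0.25
R4 (z=24.2): some=0.25, moderate=0.39, short=0.66; AND[min(a, b)] → w = 0.25
Weighted average = (0.13·25.0 + 0.13·25.0 + 0.25·12.0 + 0.25·24.2) / (0.13 + 0.13 + 0.25 + 0.25)
  = 15.5500 / 0.7600 = 20.46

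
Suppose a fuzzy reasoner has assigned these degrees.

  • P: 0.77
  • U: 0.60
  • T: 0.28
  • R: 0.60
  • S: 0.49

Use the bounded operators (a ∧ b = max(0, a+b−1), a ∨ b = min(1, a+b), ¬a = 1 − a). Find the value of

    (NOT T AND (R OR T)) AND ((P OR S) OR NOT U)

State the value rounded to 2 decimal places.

0.60

NOT T = 1 − 0.28 = 0.72
R OR T = min(1, a+b) on (0.60, 0.28) = 0.88
NOT T AND (R OR T) = max(0, a+b−1) on (0.72, 0.88) = 0.60
P OR S = min(1, a+b) on (0.77, 0.49) = 1.00
NOT U = 1 − 0.60 = 0.40
(P OR S) OR NOT U = min(1, a+b) on (1.00, 0.40) = 1.00
(NOT T AND (R OR T)) AND ((P OR S) OR NOT U) = max(0, a+b−1) on (0.60, 1.00) = 0.60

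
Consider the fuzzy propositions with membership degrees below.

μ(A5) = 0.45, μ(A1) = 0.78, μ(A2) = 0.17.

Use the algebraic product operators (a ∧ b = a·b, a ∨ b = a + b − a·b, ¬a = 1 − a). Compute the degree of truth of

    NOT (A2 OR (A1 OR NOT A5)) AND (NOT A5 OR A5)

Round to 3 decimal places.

0.062

NOT A5 = 1 − 0.4500 = 0.5500
A1 OR NOT A5 = a + b − a·b on (0.7800, 0.5500) = 0.9010
A2 OR (A1 OR NOT A5) = a + b − a·b on (0.1700, 0.9010) = 0.9178
NOT (A2 OR (A1 OR NOT A5)) = 1 − 0.9178 = 0.0822
NOT A5 = 1 − 0.4500 = 0.5500
NOT A5 OR A5 = a + b − a·b on (0.5500, 0.4500) = 0.7525
NOT (A2 OR (A1 OR NOT A5)) AND (NOT A5 OR A5) = a·b on (0.0822, 0.7525) = 0.0618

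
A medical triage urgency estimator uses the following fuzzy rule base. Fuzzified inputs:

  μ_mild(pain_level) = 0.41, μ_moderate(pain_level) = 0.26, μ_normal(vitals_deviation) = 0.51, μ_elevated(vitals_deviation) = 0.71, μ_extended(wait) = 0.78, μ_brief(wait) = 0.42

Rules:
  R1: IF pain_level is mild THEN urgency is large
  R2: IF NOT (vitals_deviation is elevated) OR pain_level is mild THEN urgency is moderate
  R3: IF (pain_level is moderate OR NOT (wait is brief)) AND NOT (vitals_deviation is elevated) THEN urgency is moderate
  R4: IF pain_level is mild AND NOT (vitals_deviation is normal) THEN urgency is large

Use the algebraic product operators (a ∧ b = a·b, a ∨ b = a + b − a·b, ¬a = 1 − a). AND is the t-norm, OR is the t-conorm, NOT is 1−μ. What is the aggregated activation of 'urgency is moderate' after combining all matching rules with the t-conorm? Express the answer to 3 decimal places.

R1: mild=0.41 → w = 0.4100
R2: ¬elevated=1−0.71=0.29, mild=0.41; OR[a + b − a·b] → w = 0.5811
R3: (moderate=0.26 OR ¬brief=1−0.42=0.58) = 0.6892; AND[a·b] with ¬elevated=1−0.71=0.29 → w = 0.1999
R4: mild=0.41, ¬normal=1−0.51=0.49; AND[a·b] → w = 0.2009
Rules with consequent 'moderate': {R2, R3} → strengths 0.5811, 0.1999
Aggregate via t-conorm [a + b − a·b]: 0.6648

0.665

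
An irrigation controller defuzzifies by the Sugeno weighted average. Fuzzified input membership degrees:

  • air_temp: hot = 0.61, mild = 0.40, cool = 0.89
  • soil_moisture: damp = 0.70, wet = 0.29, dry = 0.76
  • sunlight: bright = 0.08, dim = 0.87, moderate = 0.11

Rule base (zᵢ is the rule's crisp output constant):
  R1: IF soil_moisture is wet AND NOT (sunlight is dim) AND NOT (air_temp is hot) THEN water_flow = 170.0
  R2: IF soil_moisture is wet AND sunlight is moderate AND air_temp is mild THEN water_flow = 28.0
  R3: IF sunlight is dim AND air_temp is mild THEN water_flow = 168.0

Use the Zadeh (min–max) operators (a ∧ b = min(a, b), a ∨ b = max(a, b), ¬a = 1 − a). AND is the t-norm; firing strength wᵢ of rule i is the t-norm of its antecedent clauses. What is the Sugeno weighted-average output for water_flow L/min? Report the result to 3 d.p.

144.344

R1 (z=170.0): wet=0.29, ¬dim=1−0.87=0.13, ¬hot=1−0.61=0.39; AND[min(a, b)] → w = 0.13
R2 (z=28.0): wet=0.29, moderate=0.11, mild=0.40; AND[min(a, b)] → w = 0.11
R3 (z=168.0): dim=0.87, mild=0.40; AND[min(a, b)] → w = 0.40
Weighted average = (0.13·170.0 + 0.11·28.0 + 0.40·168.0) / (0.13 + 0.11 + 0.40)
  = 92.3800 / 0.6400 = 144.344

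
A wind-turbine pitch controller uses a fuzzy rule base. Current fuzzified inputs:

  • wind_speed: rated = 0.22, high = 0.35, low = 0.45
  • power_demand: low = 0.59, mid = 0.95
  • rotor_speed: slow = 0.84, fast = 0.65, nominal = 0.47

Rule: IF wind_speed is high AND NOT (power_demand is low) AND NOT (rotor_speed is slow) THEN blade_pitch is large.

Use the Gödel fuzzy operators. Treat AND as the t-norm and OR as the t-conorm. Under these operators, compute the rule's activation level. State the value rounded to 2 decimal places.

0.16

firing strength: high=0.35, ¬low=1−0.59=0.41, ¬slow=1−0.84=0.16; AND[min(a, b)] → w = 0.16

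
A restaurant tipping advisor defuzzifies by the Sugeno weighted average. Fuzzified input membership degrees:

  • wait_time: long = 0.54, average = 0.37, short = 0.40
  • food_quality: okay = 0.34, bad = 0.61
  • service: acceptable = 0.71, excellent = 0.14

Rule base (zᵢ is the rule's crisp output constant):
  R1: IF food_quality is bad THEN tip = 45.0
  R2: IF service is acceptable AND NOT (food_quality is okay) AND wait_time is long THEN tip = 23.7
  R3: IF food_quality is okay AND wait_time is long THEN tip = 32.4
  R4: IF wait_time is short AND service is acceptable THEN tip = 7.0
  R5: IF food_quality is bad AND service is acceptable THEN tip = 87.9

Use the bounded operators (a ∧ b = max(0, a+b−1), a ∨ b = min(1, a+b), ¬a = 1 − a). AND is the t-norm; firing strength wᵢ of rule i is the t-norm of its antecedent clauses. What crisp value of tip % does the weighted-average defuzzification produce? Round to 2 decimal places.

R1 (z=45.0): bad=0.61 → w = 0.61
R2 (z=23.7): acceptable=0.71, ¬okay=1−0.34=0.66, long=0.54; AND[max(0, a+b−1)] → w = 0.00
R3 (z=32.4): okay=0.34, long=0.54; AND[max(0, a+b−1)] → w = 0.00
R4 (z=7.0): short=0.40, acceptable=0.71; AND[max(0, a+b−1)] → w = 0.11
R5 (z=87.9): bad=0.61, acceptable=0.71; AND[max(0, a+b−1)] → w = 0.32
Weighted average = (0.61·45.0 + 0.00·23.7 + 0.00·32.4 + 0.11·7.0 + 0.32·87.9) / (0.61 + 0.00 + 0.00 + 0.11 + 0.32)
  = 56.3480 / 1.0400 = 54.18

54.18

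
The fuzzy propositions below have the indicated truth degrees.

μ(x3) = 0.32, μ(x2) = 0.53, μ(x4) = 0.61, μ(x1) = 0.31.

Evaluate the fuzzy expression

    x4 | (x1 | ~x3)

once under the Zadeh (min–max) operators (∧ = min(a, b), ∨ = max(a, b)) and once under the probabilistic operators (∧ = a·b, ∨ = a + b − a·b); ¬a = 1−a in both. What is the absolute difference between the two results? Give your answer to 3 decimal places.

0.234

Under Zadeh (min–max):
  ~x3 = 1 − 0.32 = 0.68
  x1 | ~x3 = max(a, b) on (0.31, 0.68) = 0.68
  x4 | (x1 | ~x3) = max(a, b) on (0.61, 0.68) = 0.68
  → value = 0.6800
Under probabilistic:
  ~x3 = 1 − 0.3200 = 0.6800
  x1 | ~x3 = a + b − a·b on (0.3100, 0.6800) = 0.7792
  x4 | (x1 | ~x3) = a + b − a·b on (0.6100, 0.7792) = 0.9139
  → value = 0.9139
|0.6800 − 0.9139| = 0.234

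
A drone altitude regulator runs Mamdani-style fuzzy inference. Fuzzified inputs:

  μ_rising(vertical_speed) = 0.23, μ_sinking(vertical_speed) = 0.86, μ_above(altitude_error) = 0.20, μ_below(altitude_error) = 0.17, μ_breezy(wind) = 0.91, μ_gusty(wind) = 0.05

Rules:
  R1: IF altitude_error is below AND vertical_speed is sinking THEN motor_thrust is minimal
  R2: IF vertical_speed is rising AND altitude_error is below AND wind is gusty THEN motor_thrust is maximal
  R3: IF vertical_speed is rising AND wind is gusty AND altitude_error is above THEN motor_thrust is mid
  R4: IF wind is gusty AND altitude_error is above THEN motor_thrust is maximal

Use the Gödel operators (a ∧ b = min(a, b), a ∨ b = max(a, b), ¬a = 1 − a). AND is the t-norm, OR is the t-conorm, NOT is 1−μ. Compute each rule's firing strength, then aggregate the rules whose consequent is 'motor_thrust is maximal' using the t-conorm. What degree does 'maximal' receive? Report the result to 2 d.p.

R1: below=0.17, sinking=0.86; AND[min(a, b)] → w = 0.17
R2: rising=0.23, below=0.17, gusty=0.05; AND[min(a, b)] → w = 0.05
R3: rising=0.23, gusty=0.05, above=0.20; AND[min(a, b)] → w = 0.05
R4: gusty=0.05, above=0.20; AND[min(a, b)] → w = 0.05
Rules with consequent 'maximal': {R2, R4} → strengths 0.05, 0.05
Aggregate via t-conorm [max(a, b)]: 0.05

0.05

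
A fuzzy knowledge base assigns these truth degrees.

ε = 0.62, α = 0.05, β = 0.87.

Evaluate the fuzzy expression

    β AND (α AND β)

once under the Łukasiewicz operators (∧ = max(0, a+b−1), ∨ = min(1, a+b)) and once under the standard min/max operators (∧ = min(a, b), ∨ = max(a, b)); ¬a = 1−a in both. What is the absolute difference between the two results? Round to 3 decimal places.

Under Łukasiewicz:
  α AND β = max(0, a+b−1) on (0.05, 0.87) = 0.00
  β AND (α AND β) = max(0, a+b−1) on (0.87, 0.00) = 0.00
  → value = 0.0000
Under standard min/max:
  α AND β = min(a, b) on (0.05, 0.87) = 0.05
  β AND (α AND β) = min(a, b) on (0.87, 0.05) = 0.05
  → value = 0.0500
|0.0000 − 0.0500| = 0.050

0.050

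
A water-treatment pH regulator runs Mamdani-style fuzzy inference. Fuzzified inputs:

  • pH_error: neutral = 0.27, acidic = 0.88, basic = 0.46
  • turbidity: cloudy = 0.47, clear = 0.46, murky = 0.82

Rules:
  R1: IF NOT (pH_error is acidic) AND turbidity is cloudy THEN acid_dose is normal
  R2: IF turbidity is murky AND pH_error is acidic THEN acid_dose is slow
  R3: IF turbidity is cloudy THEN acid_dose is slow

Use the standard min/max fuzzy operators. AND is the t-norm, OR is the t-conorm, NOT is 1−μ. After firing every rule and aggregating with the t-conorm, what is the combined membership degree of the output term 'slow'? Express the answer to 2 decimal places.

0.82

R1: ¬acidic=1−0.88=0.12, cloudy=0.47; AND[min(a, b)] → w = 0.12
R2: murky=0.82, acidic=0.88; AND[min(a, b)] → w = 0.82
R3: cloudy=0.47 → w = 0.47
Rules with consequent 'slow': {R2, R3} → strengths 0.82, 0.47
Aggregate via t-conorm [max(a, b)]: 0.82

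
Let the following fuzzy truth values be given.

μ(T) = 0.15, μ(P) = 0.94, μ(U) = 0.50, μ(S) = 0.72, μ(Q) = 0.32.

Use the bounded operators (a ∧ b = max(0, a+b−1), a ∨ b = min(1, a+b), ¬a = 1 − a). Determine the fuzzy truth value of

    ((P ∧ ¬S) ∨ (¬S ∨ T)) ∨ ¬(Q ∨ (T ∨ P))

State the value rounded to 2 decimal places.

¬S = 1 − 0.72 = 0.28
P ∧ ¬S = max(0, a+b−1) on (0.94, 0.28) = 0.22
¬S = 1 − 0.72 = 0.28
¬S ∨ T = min(1, a+b) on (0.28, 0.15) = 0.43
(P ∧ ¬S) ∨ (¬S ∨ T) = min(1, a+b) on (0.22, 0.43) = 0.65
T ∨ P = min(1, a+b) on (0.15, 0.94) = 1.00
Q ∨ (T ∨ P) = min(1, a+b) on (0.32, 1.00) = 1.00
¬(Q ∨ (T ∨ P)) = 1 − 1.00 = 0.00
((P ∧ ¬S) ∨ (¬S ∨ T)) ∨ ¬(Q ∨ (T ∨ P)) = min(1, a+b) on (0.65, 0.00) = 0.65

0.65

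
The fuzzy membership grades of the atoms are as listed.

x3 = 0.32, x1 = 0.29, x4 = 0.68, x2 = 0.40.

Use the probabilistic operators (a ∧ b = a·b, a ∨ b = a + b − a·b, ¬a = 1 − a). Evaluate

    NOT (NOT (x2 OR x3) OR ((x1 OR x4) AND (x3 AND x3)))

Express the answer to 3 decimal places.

x2 OR x3 = a + b − a·b on (0.4000, 0.3200) = 0.5920
NOT (x2 OR x3) = 1 − 0.5920 = 0.4080
x1 OR x4 = a + b − a·b on (0.2900, 0.6800) = 0.7728
x3 AND x3 = a·b on (0.3200, 0.3200) = 0.1024
(x1 OR x4) AND (x3 AND x3) = a·b on (0.7728, 0.1024) = 0.0791
NOT (x2 OR x3) OR ((x1 OR x4) AND (x3 AND x3)) = a + b − a·b on (0.4080, 0.0791) = 0.4548
NOT (NOT (x2 OR x3) OR ((x1 OR x4) AND (x3 AND x3))) = 1 − 0.4548 = 0.5452

0.545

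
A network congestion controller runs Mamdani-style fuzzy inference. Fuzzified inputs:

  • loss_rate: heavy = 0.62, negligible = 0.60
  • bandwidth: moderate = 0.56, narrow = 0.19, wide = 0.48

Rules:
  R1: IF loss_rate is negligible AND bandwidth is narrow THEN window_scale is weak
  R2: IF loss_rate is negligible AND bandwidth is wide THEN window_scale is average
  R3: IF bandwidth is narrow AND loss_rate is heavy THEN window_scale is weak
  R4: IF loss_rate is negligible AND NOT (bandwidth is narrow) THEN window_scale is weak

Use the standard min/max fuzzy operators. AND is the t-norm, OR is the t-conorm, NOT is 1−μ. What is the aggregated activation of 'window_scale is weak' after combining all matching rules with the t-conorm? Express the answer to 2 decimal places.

R1: negligible=0.60, narrow=0.19; AND[min(a, b)] → w = 0.19
R2: negligible=0.60, wide=0.48; AND[min(a, b)] → w = 0.48
R3: narrow=0.19, heavy=0.62; AND[min(a, b)] → w = 0.19
R4: negligible=0.60, ¬narrow=1−0.19=0.81; AND[min(a, b)] → w = 0.60
Rules with consequent 'weak': {R1, R3, R4} → strengths 0.19, 0.19, 0.60
Aggregate via t-conorm [max(a, b)]: 0.60

0.60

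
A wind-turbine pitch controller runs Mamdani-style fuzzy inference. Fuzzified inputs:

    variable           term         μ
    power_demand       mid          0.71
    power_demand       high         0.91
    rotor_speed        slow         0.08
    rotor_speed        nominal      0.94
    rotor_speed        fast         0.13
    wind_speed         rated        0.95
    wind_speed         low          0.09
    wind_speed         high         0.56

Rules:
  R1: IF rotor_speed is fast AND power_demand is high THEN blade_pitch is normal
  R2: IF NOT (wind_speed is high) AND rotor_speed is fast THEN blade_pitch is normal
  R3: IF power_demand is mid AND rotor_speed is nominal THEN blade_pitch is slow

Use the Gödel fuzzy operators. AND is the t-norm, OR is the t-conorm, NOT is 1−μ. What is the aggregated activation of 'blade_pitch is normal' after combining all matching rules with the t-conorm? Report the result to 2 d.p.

0.13

R1: fast=0.13, high=0.91; AND[min(a, b)] → w = 0.13
R2: ¬high=1−0.56=0.44, fast=0.13; AND[min(a, b)] → w = 0.13
R3: mid=0.71, nominal=0.94; AND[min(a, b)] → w = 0.71
Rules with consequent 'normal': {R1, R2} → strengths 0.13, 0.13
Aggregate via t-conorm [max(a, b)]: 0.13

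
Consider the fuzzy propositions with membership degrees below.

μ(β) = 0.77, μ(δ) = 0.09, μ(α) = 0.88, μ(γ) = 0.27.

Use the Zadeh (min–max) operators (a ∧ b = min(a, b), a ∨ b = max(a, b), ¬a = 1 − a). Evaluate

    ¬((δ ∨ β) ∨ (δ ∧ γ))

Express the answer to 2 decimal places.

0.23

δ ∨ β = max(a, b) on (0.09, 0.77) = 0.77
δ ∧ γ = min(a, b) on (0.09, 0.27) = 0.09
(δ ∨ β) ∨ (δ ∧ γ) = max(a, b) on (0.77, 0.09) = 0.77
¬((δ ∨ β) ∨ (δ ∧ γ)) = 1 − 0.77 = 0.23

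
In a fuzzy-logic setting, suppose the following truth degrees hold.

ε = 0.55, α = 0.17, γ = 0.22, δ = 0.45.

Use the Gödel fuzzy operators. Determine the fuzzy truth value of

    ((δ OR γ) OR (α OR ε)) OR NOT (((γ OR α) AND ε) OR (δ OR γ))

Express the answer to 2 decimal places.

δ OR γ = max(a, b) on (0.45, 0.22) = 0.45
α OR ε = max(a, b) on (0.17, 0.55) = 0.55
(δ OR γ) OR (α OR ε) = max(a, b) on (0.45, 0.55) = 0.55
γ OR α = max(a, b) on (0.22, 0.17) = 0.22
(γ OR α) AND ε = min(a, b) on (0.22, 0.55) = 0.22
δ OR γ = max(a, b) on (0.45, 0.22) = 0.45
((γ OR α) AND ε) OR (δ OR γ) = max(a, b) on (0.22, 0.45) = 0.45
NOT (((γ OR α) AND ε) OR (δ OR γ)) = 1 − 0.45 = 0.55
((δ OR γ) OR (α OR ε)) OR NOT (((γ OR α) AND ε) OR (δ OR γ)) = max(a, b) on (0.55, 0.55) = 0.55

0.55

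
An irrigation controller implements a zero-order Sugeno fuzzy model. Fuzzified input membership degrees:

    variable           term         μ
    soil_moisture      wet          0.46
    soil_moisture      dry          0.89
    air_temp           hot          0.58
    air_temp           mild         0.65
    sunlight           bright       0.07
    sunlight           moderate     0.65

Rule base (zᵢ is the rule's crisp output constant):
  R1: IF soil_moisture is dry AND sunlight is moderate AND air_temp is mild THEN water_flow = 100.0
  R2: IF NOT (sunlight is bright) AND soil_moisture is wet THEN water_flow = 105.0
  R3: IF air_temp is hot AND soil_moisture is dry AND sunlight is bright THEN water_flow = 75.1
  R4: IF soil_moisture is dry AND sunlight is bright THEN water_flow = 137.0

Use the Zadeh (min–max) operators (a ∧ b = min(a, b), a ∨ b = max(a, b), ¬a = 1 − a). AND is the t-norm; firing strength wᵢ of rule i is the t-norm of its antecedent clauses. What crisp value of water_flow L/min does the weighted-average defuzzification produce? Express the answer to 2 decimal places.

R1 (z=100.0): dry=0.89, moderate=0.65, mild=0.65; AND[min(a, b)] → w = 0.65
R2 (z=105.0): ¬bright=1−0.07=0.93, wet=0.46; AND[min(a, b)] → w = 0.46
R3 (z=75.1): hot=0.58, dry=0.89, bright=0.07; AND[min(a, b)] → w = 0.07
R4 (z=137.0): dry=0.89, bright=0.07; AND[min(a, b)] → w = 0.07
Weighted average = (0.65·100.0 + 0.46·105.0 + 0.07·75.1 + 0.07·137.0) / (0.65 + 0.46 + 0.07 + 0.07)
  = 128.1470 / 1.2500 = 102.52

102.52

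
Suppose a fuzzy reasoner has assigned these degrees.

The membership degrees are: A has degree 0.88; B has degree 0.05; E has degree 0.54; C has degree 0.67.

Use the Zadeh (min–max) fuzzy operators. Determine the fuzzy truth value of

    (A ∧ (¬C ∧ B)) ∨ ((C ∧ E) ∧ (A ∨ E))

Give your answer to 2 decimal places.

0.54

¬C = 1 − 0.67 = 0.33
¬C ∧ B = min(a, b) on (0.33, 0.05) = 0.05
A ∧ (¬C ∧ B) = min(a, b) on (0.88, 0.05) = 0.05
C ∧ E = min(a, b) on (0.67, 0.54) = 0.54
A ∨ E = max(a, b) on (0.88, 0.54) = 0.88
(C ∧ E) ∧ (A ∨ E) = min(a, b) on (0.54, 0.88) = 0.54
(A ∧ (¬C ∧ B)) ∨ ((C ∧ E) ∧ (A ∨ E)) = max(a, b) on (0.05, 0.54) = 0.54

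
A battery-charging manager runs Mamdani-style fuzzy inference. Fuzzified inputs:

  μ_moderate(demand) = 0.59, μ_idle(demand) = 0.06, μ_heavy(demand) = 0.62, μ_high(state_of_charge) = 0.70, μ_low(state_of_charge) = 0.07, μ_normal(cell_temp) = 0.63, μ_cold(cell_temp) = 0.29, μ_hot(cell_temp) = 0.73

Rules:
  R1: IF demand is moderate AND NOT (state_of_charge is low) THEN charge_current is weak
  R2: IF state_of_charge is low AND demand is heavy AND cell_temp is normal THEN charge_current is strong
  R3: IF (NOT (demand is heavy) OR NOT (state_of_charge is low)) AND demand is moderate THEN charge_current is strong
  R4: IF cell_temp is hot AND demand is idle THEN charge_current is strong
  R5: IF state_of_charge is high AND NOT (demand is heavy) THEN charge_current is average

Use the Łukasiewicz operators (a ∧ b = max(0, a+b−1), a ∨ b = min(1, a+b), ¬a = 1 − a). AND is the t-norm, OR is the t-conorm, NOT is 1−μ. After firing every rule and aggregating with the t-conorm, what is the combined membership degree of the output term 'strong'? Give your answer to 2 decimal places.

0.59

R1: moderate=0.59, ¬low=1−0.07=0.93; AND[max(0, a+b−1)] → w = 0.52
R2: low=0.07, heavy=0.62, normal=0.63; AND[max(0, a+b−1)] → w = 0.00
R3: (¬heavy=1−0.62=0.38 OR ¬low=1−0.07=0.93) = 1.00; AND[max(0, a+b−1)] with moderate=0.59 → w = 0.59
R4: hot=0.73, idle=0.06; AND[max(0, a+b−1)] → w = 0.00
R5: high=0.70, ¬heavy=1−0.62=0.38; AND[max(0, a+b−1)] → w = 0.08
Rules with consequent 'strong': {R2, R3, R4} → strengths 0.00, 0.59, 0.00
Aggregate via t-conorm [min(1, a+b)]: 0.59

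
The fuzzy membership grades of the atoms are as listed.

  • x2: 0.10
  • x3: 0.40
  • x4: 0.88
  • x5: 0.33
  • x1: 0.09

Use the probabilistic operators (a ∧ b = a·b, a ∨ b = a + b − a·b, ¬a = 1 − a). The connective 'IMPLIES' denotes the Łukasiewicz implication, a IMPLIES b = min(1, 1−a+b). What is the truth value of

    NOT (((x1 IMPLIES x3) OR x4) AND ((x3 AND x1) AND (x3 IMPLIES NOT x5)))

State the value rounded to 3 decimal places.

x1 IMPLIES x3  [Łukasiewicz: min(1, 1−a+b)] with a=0.0900, b=0.4000 → 1.0000
(x1 IMPLIES x3) OR x4 = a + b − a·b on (1.0000, 0.8800) = 1.0000
x3 AND x1 = a·b on (0.4000, 0.0900) = 0.0360
NOT x5 = 1 − 0.3300 = 0.6700
x3 IMPLIES NOT x5  [Łukasiewicz: min(1, 1−a+b)] with a=0.4000, b=0.6700 → 1.0000
(x3 AND x1) AND (x3 IMPLIES NOT x5) = a·b on (0.0360, 1.0000) = 0.0360
((x1 IMPLIES x3) OR x4) AND ((x3 AND x1) AND (x3 IMPLIES NOT x5)) = a·b on (1.0000, 0.0360) = 0.0360
NOT (((x1 IMPLIES x3) OR x4) AND ((x3 AND x1) AND (x3 IMPLIES NOT x5))) = 1 − 0.0360 = 0.9640

0.964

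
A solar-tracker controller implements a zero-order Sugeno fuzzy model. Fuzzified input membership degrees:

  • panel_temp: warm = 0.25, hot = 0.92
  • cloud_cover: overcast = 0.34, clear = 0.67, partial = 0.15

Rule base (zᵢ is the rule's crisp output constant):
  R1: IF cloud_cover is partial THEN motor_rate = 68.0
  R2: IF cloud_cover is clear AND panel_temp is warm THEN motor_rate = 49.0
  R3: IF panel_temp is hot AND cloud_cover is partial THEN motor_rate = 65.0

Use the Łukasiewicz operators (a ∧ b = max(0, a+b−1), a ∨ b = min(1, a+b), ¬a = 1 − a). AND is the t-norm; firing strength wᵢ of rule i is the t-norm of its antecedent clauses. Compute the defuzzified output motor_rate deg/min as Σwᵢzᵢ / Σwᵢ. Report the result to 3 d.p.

67.045

R1 (z=68.0): partial=0.15 → w = 0.15
R2 (z=49.0): clear=0.67, warm=0.25; AND[max(0, a+b−1)] → w = 0.00
R3 (z=65.0): hot=0.92, partial=0.15; AND[max(0, a+b−1)] → w = 0.07
Weighted average = (0.15·68.0 + 0.00·49.0 + 0.07·65.0) / (0.15 + 0.00 + 0.07)
  = 14.7500 / 0.2200 = 67.045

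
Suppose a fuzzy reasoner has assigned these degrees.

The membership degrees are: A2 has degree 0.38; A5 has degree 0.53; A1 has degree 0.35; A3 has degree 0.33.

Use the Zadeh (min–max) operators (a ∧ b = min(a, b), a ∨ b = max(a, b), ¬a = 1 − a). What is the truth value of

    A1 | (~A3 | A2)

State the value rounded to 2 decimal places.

0.67

~A3 = 1 − 0.33 = 0.67
~A3 | A2 = max(a, b) on (0.67, 0.38) = 0.67
A1 | (~A3 | A2) = max(a, b) on (0.35, 0.67) = 0.67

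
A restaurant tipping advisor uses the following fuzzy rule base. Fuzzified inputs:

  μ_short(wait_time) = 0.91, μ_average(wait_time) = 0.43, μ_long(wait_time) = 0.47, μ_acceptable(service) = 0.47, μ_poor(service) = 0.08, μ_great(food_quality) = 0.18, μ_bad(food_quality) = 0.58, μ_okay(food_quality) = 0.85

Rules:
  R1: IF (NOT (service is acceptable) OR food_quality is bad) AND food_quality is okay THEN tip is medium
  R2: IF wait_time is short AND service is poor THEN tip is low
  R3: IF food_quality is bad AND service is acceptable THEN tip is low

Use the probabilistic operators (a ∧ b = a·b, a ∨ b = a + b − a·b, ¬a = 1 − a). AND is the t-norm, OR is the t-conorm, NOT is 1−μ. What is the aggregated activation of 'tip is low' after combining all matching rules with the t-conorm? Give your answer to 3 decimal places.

0.326

R1: (¬acceptable=1−0.47=0.53 OR bad=0.58) = 0.8026; AND[a·b] with okay=0.85 → w = 0.6822
R2: short=0.91, poor=0.08; AND[a·b] → w = 0.0728
R3: bad=0.58, acceptable=0.47; AND[a·b] → w = 0.2726
Rules with consequent 'low': {R2, R3} → strengths 0.0728, 0.2726
Aggregate via t-conorm [a + b − a·b]: 0.3256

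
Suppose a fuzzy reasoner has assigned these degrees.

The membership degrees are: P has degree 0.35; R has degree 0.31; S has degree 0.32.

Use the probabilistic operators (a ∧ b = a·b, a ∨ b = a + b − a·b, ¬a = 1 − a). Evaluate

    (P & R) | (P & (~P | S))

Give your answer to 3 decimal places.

0.346

P & R = a·b on (0.3500, 0.3100) = 0.1085
~P = 1 − 0.3500 = 0.6500
~P | S = a + b − a·b on (0.6500, 0.3200) = 0.7620
P & (~P | S) = a·b on (0.3500, 0.7620) = 0.2667
(P & R) | (P & (~P | S)) = a + b − a·b on (0.1085, 0.2667) = 0.3463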